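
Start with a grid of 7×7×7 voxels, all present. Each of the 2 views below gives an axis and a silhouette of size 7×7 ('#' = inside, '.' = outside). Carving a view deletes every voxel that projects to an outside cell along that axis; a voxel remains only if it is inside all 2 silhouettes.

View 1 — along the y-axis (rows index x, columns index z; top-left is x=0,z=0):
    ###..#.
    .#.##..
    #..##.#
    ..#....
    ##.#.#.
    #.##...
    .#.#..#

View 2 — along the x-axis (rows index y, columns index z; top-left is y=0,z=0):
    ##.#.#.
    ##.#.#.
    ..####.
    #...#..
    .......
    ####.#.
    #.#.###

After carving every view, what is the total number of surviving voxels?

|visual hull| = 79

start: 7×7×7 = 343 voxels
after view 1 [y-axis, 22 of 49 cells solid] → remaining = 154
after view 2 [x-axis, 24 of 49 cells solid] → remaining = 79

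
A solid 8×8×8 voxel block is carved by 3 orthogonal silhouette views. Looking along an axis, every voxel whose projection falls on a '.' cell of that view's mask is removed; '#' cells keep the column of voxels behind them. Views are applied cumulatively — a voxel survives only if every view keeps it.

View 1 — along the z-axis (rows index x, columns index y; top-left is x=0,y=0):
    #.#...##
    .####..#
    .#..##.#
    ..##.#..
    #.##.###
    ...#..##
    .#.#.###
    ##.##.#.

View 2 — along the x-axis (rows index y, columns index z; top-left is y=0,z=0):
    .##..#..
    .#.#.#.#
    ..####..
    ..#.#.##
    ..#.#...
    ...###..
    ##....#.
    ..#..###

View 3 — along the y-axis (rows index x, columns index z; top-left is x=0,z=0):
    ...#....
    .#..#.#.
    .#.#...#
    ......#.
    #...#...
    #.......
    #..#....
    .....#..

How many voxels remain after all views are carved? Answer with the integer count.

voxel count = 23

initial block: 8^3 = 512
V1 z: intersect with XY mask (35 set) -- 280 left
V2 x: intersect with YZ mask (27 set) -- 122 left
V3 y: intersect with XZ mask (14 set) -- 23 left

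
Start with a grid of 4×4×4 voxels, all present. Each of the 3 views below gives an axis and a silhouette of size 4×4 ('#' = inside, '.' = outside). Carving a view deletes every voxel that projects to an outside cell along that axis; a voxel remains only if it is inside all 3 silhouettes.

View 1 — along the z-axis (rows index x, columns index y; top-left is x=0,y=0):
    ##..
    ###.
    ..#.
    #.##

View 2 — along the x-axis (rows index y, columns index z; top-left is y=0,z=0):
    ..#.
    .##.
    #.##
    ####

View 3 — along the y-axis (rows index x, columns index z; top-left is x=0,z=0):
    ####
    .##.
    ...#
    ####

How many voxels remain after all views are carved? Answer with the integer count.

|visual hull| = 16

full grid |V| = 64
[1] z-view keeps 9 columns → grid now 36
[2] x-view keeps 10 columns → grid now 20
[3] y-view keeps 11 columns → grid now 16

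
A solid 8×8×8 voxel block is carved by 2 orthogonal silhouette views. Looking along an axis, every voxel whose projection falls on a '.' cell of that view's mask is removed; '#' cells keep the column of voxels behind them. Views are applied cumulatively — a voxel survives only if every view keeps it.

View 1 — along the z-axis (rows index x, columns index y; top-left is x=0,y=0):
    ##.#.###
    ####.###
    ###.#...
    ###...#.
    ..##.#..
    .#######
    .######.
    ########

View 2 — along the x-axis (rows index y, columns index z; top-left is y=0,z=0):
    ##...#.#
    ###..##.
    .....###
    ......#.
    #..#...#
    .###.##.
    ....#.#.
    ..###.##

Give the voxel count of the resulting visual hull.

156 voxels

start: 8×8×8 = 512 voxels
step 1: project along z, AND mask (45/64) → |grid| = 360
step 2: project along x, AND mask (28/64) → |grid| = 156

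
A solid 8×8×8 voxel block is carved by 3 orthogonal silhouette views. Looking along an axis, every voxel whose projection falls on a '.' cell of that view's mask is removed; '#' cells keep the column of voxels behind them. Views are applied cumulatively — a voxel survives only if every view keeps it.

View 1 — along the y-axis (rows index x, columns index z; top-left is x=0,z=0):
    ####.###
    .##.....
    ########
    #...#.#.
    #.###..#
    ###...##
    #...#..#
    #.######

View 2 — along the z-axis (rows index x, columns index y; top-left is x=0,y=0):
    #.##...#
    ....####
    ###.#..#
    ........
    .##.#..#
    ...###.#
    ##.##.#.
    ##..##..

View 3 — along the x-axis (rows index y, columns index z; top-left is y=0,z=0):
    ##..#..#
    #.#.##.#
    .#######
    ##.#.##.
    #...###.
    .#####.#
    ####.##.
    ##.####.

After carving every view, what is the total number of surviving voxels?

full grid |V| = 512
[1] y-view keeps 40 columns → grid now 320
[2] z-view keeps 30 columns → grid now 159
[3] x-view keeps 43 columns → grid now 101

remaining voxels: 101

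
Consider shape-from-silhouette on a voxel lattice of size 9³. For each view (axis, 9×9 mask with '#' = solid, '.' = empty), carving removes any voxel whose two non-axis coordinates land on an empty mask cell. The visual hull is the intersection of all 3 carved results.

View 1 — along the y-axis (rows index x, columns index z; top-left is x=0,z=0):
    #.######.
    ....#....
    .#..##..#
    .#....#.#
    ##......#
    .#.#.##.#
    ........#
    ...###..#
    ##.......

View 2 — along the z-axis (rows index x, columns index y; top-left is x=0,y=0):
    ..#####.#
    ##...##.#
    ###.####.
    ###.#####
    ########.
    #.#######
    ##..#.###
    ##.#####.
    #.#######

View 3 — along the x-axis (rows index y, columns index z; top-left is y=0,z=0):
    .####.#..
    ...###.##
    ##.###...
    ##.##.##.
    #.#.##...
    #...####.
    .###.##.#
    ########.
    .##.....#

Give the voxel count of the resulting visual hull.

initial block: 9^3 = 729
carve view 1 (along y, XZ-mask fill 30/81): 270 voxels remain
carve view 2 (along z, XY-mask fill 63/81): 213 voxels remain
carve view 3 (along x, YZ-mask fill 47/81): 123 voxels remain

|visual hull| = 123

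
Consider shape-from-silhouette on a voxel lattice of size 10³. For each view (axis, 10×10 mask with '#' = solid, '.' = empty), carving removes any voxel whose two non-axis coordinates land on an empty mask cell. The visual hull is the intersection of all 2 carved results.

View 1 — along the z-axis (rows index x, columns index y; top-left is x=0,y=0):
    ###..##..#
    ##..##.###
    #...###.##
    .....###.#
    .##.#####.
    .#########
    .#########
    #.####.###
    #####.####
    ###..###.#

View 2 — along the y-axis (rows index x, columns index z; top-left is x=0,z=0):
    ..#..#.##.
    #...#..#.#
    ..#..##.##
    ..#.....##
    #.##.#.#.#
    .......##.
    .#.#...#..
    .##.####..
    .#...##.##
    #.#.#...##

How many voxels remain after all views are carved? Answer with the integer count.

initial block: 10^3 = 1000
V1 z: intersect with XY mask (72 set) -- 720 left
V2 y: intersect with XZ mask (43 set) -- 309 left

voxel count = 309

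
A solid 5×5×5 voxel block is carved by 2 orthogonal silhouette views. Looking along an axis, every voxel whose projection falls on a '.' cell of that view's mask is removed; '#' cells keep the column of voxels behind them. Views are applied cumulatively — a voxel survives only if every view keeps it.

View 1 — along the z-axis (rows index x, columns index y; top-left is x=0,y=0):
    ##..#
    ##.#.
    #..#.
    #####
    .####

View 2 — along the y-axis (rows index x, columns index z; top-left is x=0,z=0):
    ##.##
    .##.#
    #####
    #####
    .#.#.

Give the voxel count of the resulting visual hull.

remaining voxels: 64

initial block: 5^3 = 125
V1 z: intersect with XY mask (17 set) -- 85 left
V2 y: intersect with XZ mask (19 set) -- 64 left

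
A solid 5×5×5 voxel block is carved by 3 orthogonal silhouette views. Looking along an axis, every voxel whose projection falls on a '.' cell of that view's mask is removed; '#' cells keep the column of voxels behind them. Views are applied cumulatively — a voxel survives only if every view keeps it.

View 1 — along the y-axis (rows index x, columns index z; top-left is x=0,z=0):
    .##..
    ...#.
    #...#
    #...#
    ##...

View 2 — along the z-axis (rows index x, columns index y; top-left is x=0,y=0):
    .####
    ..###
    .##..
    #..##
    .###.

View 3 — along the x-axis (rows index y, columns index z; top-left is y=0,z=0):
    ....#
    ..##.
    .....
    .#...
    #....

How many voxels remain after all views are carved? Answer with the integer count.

remaining voxels: 5

start: 5×5×5 = 125 voxels
V1 y: intersect with XZ mask (9 set) -- 45 left
V2 z: intersect with XY mask (15 set) -- 27 left
V3 x: intersect with YZ mask (5 set) -- 5 left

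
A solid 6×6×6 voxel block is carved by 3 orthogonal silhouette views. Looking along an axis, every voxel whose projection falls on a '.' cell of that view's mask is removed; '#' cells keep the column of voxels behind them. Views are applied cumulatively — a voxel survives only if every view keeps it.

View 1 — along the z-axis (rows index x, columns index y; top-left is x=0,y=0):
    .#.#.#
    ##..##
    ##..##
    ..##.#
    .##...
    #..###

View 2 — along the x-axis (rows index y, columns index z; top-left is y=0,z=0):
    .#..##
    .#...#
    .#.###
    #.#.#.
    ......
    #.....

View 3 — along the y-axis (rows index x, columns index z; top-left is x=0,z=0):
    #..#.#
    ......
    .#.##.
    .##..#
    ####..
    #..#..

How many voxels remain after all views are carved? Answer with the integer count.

voxel count = 14

full grid |V| = 216
  1. axis=2 (XY plane), |mask|=20  ⇒  voxels=120
  2. axis=0 (YZ plane), |mask|=13  ⇒  voxels=39
  3. axis=1 (XZ plane), |mask|=15  ⇒  voxels=14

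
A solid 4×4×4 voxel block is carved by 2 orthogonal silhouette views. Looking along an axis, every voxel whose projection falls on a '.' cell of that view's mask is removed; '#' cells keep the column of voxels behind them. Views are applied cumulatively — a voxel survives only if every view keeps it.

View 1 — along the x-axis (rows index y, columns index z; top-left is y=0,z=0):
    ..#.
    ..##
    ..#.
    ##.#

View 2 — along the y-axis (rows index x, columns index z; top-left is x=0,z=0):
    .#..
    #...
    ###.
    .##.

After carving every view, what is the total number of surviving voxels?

voxel count = 11

start: 4×4×4 = 64 voxels
  1. axis=0 (YZ plane), |mask|=7  ⇒  voxels=28
  2. axis=1 (XZ plane), |mask|=7  ⇒  voxels=11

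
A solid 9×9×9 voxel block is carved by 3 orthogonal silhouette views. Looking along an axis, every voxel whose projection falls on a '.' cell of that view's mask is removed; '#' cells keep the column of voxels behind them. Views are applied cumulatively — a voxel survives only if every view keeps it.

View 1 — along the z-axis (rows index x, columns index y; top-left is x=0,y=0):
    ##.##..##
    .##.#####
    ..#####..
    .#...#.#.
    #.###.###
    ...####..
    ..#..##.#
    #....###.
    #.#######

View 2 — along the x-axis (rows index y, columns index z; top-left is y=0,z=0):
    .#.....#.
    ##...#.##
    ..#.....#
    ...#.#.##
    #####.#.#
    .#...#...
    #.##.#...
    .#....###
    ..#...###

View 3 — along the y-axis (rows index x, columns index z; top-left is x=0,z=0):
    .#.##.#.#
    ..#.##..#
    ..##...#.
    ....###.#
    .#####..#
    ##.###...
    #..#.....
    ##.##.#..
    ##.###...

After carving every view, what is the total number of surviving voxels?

initial block: 9^3 = 729
V1 z: intersect with XY mask (48 set) -- 432 left
V2 x: intersect with YZ mask (34 set) -- 181 left
V3 y: intersect with XZ mask (39 set) -- 90 left

remaining voxels: 90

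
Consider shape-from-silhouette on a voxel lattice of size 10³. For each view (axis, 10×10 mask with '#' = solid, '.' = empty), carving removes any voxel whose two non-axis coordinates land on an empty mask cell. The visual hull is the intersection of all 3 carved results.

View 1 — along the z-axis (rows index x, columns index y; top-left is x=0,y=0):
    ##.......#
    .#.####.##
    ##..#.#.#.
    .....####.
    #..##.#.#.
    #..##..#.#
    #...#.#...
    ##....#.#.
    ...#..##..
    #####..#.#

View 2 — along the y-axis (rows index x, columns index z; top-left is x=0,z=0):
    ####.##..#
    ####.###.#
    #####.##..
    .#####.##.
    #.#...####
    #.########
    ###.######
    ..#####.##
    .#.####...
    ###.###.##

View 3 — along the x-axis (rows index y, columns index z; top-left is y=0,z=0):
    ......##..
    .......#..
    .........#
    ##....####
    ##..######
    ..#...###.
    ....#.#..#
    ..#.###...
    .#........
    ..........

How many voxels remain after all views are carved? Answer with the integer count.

full grid |V| = 1000
step 1: project along z, AND mask (46/100) → |grid| = 460
step 2: project along y, AND mask (73/100) → |grid| = 341
step 3: project along x, AND mask (30/100) → |grid| = 112

remaining voxels: 112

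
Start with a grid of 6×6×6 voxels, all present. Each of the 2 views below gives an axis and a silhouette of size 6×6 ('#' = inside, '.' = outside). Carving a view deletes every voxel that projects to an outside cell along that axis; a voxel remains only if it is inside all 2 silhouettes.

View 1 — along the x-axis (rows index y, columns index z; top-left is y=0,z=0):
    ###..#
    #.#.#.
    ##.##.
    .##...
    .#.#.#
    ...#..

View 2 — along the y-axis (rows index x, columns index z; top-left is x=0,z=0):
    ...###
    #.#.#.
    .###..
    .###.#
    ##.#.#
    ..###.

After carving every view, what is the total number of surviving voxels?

before carving: 216 voxels (6×6×6)
  1. axis=0 (YZ plane), |mask|=17  ⇒  voxels=102
  2. axis=1 (XZ plane), |mask|=20  ⇒  voxels=57

|visual hull| = 57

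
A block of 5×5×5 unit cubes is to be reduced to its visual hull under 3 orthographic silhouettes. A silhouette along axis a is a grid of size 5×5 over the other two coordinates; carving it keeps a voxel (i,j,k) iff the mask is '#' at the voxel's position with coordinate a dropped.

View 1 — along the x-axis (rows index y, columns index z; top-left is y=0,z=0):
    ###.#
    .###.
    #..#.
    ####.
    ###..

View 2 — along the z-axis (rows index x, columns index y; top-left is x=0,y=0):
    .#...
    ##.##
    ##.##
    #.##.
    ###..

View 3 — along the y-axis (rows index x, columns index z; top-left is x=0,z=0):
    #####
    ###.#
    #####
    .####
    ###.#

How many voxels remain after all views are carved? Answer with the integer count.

full grid |V| = 125
after view 1 [x-axis, 16 of 25 cells solid] → remaining = 80
after view 2 [z-axis, 15 of 25 cells solid] → remaining = 50
after view 3 [y-axis, 22 of 25 cells solid] → remaining = 43

remaining voxels: 43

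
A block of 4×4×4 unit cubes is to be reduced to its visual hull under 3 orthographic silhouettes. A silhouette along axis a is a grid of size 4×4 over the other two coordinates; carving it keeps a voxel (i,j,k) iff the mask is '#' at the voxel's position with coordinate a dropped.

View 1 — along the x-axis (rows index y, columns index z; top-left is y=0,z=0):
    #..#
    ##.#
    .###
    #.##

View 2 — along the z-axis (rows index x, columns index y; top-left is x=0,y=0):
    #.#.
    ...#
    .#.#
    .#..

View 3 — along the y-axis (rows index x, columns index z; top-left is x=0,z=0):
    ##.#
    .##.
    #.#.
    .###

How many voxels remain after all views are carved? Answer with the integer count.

before carving: 64 voxels (4×4×4)
  1. axis=0 (YZ plane), |mask|=11  ⇒  voxels=44
  2. axis=2 (XY plane), |mask|=6  ⇒  voxels=17
  3. axis=1 (XZ plane), |mask|=10  ⇒  voxels=10

remaining voxels: 10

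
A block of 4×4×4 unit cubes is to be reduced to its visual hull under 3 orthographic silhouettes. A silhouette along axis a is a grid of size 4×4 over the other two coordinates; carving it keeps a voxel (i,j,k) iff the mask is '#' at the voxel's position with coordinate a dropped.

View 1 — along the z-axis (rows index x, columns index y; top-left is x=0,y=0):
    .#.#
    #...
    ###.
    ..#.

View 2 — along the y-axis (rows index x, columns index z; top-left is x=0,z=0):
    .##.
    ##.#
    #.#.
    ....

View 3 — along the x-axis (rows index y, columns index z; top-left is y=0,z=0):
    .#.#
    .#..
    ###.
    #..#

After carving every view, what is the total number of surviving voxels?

voxel count = 5

start: 4×4×4 = 64 voxels
  1. axis=2 (XY plane), |mask|=7  ⇒  voxels=28
  2. axis=1 (XZ plane), |mask|=7  ⇒  voxels=13
  3. axis=0 (YZ plane), |mask|=8  ⇒  voxels=5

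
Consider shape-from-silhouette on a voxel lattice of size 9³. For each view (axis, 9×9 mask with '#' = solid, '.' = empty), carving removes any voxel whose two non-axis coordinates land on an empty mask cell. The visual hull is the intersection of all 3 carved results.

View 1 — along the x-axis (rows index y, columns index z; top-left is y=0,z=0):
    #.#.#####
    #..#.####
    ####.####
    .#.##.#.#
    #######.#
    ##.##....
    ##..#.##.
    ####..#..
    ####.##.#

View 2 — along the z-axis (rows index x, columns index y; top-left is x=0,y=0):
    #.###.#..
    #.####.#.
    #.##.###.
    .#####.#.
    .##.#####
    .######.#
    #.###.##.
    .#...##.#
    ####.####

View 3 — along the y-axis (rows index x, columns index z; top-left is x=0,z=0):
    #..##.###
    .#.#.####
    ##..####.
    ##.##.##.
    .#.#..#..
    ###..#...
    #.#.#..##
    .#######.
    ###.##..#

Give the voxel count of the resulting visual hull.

remaining voxels: 200

full grid |V| = 729
[1] x-view keeps 55 columns → grid now 495
[2] z-view keeps 55 columns → grid now 333
[3] y-view keeps 49 columns → grid now 200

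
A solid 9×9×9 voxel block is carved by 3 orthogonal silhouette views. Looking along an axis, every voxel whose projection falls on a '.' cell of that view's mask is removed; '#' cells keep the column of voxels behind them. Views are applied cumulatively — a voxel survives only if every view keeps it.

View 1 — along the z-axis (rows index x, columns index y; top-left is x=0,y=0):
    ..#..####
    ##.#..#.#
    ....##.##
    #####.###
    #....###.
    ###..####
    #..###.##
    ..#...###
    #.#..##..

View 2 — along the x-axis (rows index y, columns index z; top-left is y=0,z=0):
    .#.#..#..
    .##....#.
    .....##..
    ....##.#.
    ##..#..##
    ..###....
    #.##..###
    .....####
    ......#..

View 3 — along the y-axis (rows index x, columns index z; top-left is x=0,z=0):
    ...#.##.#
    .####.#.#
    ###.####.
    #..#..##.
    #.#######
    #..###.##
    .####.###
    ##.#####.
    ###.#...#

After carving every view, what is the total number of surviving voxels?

104 voxels

before carving: 729 voxels (9×9×9)
after view 1 [z-axis, 47 of 81 cells solid] → remaining = 423
after view 2 [x-axis, 30 of 81 cells solid] → remaining = 156
after view 3 [y-axis, 54 of 81 cells solid] → remaining = 104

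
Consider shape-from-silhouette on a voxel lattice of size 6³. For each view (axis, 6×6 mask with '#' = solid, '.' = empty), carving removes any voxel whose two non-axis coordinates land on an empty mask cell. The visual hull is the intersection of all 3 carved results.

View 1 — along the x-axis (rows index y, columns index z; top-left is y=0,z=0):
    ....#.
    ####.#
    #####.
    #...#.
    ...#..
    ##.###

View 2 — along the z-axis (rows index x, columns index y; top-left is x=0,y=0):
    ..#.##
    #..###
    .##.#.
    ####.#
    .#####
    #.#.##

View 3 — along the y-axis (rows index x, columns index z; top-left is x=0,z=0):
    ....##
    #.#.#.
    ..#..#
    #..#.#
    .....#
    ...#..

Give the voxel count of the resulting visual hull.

start: 6×6×6 = 216 voxels
carve view 1 (along x, YZ-mask fill 19/36): 114 voxels remain
carve view 2 (along z, XY-mask fill 24/36): 79 voxels remain
carve view 3 (along y, XZ-mask fill 12/36): 25 voxels remain

voxel count = 25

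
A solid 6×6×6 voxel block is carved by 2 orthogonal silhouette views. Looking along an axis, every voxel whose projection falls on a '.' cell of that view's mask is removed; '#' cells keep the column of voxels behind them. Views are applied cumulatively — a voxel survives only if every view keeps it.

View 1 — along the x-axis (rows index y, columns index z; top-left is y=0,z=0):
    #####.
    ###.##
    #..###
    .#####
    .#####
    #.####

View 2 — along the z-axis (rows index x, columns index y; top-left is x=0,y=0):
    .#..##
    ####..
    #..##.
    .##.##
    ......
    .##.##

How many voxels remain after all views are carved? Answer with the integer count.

87 voxels

start: 6×6×6 = 216 voxels
after view 1 [x-axis, 29 of 36 cells solid] → remaining = 174
after view 2 [z-axis, 18 of 36 cells solid] → remaining = 87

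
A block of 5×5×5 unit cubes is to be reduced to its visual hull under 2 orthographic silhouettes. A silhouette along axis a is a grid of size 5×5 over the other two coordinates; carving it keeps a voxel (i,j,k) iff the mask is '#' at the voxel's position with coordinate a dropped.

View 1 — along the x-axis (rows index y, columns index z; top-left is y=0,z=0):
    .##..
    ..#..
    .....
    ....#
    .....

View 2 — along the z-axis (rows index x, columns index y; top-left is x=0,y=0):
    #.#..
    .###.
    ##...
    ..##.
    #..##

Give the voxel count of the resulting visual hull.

remaining voxels: 11

start: 5×5×5 = 125 voxels
V1 x: intersect with YZ mask (4 set) -- 20 left
V2 z: intersect with XY mask (12 set) -- 11 left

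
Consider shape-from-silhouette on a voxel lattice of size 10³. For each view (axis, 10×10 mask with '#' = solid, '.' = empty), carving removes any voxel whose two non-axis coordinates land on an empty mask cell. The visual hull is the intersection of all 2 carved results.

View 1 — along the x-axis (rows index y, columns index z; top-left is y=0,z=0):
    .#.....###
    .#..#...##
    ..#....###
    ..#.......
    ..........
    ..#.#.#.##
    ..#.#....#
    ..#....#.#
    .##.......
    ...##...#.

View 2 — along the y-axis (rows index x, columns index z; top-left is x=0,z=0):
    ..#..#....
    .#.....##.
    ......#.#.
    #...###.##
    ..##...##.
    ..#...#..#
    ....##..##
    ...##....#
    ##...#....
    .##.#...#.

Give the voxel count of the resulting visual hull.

full grid |V| = 1000
step 1: project along x, AND mask (29/100) → |grid| = 290
step 2: project along y, AND mask (34/100) → |grid| = 114

remaining voxels: 114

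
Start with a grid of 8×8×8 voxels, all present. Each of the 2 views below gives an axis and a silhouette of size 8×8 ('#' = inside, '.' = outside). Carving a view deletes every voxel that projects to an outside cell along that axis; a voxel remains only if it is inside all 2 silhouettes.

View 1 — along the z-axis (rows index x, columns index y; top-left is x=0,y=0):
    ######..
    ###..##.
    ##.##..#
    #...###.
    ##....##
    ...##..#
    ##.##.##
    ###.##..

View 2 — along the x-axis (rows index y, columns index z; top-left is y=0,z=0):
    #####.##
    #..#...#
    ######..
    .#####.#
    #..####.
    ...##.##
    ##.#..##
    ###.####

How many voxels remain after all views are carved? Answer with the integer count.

initial block: 8^3 = 512
carve view 1 (along z, XY-mask fill 38/64): 304 voxels remain
carve view 2 (along x, YZ-mask fill 43/64): 203 voxels remain

|visual hull| = 203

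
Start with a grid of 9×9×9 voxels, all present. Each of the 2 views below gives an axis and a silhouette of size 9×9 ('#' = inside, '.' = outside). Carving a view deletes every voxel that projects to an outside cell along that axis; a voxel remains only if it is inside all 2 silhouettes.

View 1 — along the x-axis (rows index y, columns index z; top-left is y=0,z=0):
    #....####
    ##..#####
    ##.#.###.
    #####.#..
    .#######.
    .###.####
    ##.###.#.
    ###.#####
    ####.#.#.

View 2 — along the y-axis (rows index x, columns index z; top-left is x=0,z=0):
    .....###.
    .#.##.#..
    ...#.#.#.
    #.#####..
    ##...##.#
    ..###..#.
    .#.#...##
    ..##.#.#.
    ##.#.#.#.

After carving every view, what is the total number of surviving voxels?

start: 9×9×9 = 729 voxels
step 1: project along x, AND mask (58/81) → |grid| = 522
step 2: project along y, AND mask (38/81) → |grid| = 257

|visual hull| = 257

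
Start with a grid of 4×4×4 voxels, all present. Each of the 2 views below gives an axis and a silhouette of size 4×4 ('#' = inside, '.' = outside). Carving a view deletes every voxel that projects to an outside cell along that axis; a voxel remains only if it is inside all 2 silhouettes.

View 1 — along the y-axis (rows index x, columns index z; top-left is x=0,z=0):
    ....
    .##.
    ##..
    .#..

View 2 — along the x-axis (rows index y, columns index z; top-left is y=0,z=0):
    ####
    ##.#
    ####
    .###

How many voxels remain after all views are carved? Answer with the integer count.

initial block: 4^3 = 64
V1 y: intersect with XZ mask (5 set) -- 20 left
V2 x: intersect with YZ mask (14 set) -- 18 left

18 voxels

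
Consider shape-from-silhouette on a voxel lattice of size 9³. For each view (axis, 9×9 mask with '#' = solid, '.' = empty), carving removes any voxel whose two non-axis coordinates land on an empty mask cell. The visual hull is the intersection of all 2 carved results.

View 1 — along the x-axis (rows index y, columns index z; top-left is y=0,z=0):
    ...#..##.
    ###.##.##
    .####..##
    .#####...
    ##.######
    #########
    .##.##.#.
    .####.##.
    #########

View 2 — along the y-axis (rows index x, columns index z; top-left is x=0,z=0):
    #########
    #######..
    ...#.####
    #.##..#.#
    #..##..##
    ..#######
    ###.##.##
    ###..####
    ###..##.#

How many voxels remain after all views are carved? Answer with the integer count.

remaining voxels: 364

start: 9×9×9 = 729 voxels
after view 1 [x-axis, 58 of 81 cells solid] → remaining = 522
after view 2 [y-axis, 58 of 81 cells solid] → remaining = 364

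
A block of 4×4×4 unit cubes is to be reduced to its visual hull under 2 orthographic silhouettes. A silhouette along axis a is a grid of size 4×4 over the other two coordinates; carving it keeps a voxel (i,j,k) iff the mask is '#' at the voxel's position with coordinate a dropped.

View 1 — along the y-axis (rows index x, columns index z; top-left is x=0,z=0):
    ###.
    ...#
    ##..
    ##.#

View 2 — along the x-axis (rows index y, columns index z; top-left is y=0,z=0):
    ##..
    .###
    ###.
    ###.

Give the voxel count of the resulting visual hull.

remaining voxels: 26

before carving: 64 voxels (4×4×4)
  1. axis=1 (XZ plane), |mask|=9  ⇒  voxels=36
  2. axis=0 (YZ plane), |mask|=11  ⇒  voxels=26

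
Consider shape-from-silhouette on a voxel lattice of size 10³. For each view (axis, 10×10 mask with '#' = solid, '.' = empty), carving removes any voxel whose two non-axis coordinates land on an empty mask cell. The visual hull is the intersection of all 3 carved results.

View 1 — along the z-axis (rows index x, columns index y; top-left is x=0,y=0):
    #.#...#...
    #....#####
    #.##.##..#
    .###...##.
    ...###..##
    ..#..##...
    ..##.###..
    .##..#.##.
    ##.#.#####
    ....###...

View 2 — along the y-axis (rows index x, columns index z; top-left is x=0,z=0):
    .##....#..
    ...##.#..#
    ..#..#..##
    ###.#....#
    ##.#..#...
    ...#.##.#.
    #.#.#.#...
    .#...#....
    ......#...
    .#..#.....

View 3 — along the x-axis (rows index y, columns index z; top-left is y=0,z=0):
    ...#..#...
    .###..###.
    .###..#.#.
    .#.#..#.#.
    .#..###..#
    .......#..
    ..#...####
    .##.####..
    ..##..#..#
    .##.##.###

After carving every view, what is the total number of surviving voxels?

|visual hull| = 68

full grid |V| = 1000
after view 1 [z-axis, 49 of 100 cells solid] → remaining = 490
after view 2 [y-axis, 33 of 100 cells solid] → remaining = 158
after view 3 [x-axis, 45 of 100 cells solid] → remaining = 68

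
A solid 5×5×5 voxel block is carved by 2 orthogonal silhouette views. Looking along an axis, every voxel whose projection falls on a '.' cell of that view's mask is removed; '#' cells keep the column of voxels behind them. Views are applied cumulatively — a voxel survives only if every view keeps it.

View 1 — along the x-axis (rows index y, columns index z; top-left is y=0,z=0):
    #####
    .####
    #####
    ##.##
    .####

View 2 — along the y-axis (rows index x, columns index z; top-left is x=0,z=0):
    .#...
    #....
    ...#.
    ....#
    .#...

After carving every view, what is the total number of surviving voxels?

start: 5×5×5 = 125 voxels
  1. axis=0 (YZ plane), |mask|=22  ⇒  voxels=110
  2. axis=1 (XZ plane), |mask|=5  ⇒  voxels=23

remaining voxels: 23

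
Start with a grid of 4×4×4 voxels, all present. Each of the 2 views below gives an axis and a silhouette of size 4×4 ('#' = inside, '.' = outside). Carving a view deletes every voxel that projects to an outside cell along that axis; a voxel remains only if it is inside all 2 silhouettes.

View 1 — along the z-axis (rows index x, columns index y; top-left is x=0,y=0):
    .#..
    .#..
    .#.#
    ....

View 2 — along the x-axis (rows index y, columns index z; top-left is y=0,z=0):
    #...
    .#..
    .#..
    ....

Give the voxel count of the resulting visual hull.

3 voxels

full grid |V| = 64
[1] z-view keeps 4 columns → grid now 16
[2] x-view keeps 3 columns → grid now 3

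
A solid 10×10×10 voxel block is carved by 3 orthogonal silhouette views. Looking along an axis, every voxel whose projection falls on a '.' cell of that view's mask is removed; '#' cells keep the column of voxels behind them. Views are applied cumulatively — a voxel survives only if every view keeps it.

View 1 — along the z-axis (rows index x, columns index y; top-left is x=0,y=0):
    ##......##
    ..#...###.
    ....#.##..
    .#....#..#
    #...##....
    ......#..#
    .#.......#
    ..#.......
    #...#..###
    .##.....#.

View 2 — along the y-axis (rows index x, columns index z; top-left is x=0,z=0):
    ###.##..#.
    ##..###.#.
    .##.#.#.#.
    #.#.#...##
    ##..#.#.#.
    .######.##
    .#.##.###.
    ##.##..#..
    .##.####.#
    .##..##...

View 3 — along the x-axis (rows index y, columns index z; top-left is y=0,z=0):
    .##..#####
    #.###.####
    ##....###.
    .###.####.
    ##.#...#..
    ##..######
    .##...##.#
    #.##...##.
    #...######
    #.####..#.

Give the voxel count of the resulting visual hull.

|visual hull| = 101

before carving: 1000 voxels (10×10×10)
step 1: project along z, AND mask (30/100) → |grid| = 300
step 2: project along y, AND mask (57/100) → |grid| = 173
step 3: project along x, AND mask (62/100) → |grid| = 101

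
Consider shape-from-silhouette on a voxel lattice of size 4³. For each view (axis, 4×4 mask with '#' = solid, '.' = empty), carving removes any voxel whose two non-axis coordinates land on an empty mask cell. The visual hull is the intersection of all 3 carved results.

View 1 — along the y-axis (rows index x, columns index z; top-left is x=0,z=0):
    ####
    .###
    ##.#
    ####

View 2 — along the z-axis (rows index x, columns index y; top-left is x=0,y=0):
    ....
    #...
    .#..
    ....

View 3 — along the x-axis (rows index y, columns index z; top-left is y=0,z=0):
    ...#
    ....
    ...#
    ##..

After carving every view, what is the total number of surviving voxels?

1 voxels

before carving: 64 voxels (4×4×4)
after view 1 [y-axis, 14 of 16 cells solid] → remaining = 56
after view 2 [z-axis, 2 of 16 cells solid] → remaining = 6
after view 3 [x-axis, 4 of 16 cells solid] → remaining = 1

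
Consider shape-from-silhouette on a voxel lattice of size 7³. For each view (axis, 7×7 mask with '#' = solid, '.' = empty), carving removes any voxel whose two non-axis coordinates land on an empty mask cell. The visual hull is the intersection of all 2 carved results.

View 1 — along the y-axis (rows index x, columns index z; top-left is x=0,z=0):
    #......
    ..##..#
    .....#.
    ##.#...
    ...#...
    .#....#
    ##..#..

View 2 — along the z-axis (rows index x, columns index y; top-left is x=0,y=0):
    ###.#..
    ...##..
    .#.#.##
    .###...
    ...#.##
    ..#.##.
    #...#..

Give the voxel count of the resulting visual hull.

initial block: 7^3 = 343
carve view 1 (along y, XZ-mask fill 14/49): 98 voxels remain
carve view 2 (along z, XY-mask fill 21/49): 38 voxels remain

voxel count = 38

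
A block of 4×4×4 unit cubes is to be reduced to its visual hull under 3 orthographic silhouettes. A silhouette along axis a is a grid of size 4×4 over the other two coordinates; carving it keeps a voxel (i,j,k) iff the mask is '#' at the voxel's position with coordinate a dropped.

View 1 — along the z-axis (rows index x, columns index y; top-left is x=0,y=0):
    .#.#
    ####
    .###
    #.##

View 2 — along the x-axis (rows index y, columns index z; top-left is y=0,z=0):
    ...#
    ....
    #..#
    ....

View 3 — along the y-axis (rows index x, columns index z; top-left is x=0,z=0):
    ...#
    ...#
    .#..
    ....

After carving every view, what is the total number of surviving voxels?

|visual hull| = 2

start: 4×4×4 = 64 voxels
after view 1 [z-axis, 12 of 16 cells solid] → remaining = 48
after view 2 [x-axis, 3 of 16 cells solid] → remaining = 8
after view 3 [y-axis, 3 of 16 cells solid] → remaining = 2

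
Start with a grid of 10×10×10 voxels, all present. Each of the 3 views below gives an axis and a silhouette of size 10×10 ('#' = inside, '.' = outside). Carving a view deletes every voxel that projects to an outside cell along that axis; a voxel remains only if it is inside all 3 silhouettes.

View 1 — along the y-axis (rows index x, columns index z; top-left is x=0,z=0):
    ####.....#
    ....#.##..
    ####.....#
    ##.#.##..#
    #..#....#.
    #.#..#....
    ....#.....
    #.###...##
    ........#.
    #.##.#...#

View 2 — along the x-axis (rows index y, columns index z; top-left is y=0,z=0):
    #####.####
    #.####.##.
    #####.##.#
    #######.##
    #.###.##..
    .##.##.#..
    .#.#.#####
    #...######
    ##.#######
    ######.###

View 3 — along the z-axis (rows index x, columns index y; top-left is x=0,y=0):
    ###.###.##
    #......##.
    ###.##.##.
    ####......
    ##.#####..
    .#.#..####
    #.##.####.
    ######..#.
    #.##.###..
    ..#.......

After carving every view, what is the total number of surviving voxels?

full grid |V| = 1000
[1] y-view keeps 38 columns → grid now 380
[2] x-view keeps 76 columns → grid now 287
[3] z-view keeps 56 columns → grid now 158

remaining voxels: 158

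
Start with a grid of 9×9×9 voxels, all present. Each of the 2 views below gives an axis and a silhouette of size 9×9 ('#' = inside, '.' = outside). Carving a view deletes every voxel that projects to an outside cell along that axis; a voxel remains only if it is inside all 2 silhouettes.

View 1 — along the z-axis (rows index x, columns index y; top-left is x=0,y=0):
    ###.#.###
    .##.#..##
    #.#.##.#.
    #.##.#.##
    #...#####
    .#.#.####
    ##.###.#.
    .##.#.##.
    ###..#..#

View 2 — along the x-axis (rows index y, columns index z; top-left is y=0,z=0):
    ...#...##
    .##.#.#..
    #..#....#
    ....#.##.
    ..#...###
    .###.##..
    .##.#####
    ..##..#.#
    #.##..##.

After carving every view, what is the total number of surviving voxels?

voxel count = 213

start: 9×9×9 = 729 voxels
[1] z-view keeps 51 columns → grid now 459
[2] x-view keeps 38 columns → grid now 213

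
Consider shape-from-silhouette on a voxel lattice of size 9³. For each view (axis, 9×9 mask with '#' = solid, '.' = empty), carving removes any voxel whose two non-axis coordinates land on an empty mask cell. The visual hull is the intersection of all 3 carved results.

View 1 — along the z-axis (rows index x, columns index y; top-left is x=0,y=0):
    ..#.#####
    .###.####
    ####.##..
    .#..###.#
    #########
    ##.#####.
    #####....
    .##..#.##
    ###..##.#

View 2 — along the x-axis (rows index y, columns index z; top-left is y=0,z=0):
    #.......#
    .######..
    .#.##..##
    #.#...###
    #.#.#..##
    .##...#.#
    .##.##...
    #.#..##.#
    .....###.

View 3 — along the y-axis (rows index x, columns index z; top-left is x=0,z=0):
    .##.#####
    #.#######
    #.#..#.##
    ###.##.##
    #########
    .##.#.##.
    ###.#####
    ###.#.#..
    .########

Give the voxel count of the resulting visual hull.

initial block: 9^3 = 729
after view 1 [z-axis, 56 of 81 cells solid] → remaining = 504
after view 2 [x-axis, 39 of 81 cells solid] → remaining = 246
after view 3 [y-axis, 62 of 81 cells solid] → remaining = 197

voxel count = 197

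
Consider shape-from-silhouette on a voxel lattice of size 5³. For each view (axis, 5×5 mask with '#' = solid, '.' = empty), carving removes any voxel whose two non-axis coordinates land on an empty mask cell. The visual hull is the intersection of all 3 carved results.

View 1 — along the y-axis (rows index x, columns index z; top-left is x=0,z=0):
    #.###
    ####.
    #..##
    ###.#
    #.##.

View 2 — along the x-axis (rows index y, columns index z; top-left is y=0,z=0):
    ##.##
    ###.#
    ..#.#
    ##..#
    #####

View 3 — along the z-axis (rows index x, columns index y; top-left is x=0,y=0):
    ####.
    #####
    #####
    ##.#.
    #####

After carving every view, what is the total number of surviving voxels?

|visual hull| = 53

initial block: 5^3 = 125
V1 y: intersect with XZ mask (18 set) -- 90 left
V2 x: intersect with YZ mask (18 set) -- 63 left
V3 z: intersect with XY mask (22 set) -- 53 left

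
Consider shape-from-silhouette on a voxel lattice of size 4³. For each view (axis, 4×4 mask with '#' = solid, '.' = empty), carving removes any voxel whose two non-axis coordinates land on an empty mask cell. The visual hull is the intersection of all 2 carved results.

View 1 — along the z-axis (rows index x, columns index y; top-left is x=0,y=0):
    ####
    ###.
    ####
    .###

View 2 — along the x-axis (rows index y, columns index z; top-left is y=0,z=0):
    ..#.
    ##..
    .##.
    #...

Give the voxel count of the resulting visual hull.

before carving: 64 voxels (4×4×4)
after view 1 [z-axis, 14 of 16 cells solid] → remaining = 56
after view 2 [x-axis, 6 of 16 cells solid] → remaining = 22

voxel count = 22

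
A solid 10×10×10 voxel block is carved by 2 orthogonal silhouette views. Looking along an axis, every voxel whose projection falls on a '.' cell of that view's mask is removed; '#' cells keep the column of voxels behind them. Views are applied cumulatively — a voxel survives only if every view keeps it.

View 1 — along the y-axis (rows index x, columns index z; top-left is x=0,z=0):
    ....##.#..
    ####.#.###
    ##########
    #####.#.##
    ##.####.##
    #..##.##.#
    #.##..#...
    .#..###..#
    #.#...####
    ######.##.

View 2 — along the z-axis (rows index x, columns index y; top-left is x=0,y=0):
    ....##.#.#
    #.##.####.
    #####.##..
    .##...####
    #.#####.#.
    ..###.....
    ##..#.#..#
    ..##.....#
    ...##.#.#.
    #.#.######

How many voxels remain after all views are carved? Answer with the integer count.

383 voxels

before carving: 1000 voxels (10×10×10)
V1 y: intersect with XZ mask (66 set) -- 660 left
V2 z: intersect with XY mask (54 set) -- 383 left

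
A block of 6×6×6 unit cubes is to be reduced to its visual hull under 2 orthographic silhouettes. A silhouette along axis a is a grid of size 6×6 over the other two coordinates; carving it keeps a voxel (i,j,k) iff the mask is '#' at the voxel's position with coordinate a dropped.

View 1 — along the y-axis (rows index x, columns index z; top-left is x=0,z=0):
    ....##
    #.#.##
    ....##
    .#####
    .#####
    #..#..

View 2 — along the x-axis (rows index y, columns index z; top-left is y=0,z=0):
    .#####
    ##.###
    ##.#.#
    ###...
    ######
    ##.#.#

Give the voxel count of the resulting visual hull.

86 voxels

start: 6×6×6 = 216 voxels
carve view 1 (along y, XZ-mask fill 20/36): 120 voxels remain
carve view 2 (along x, YZ-mask fill 27/36): 86 voxels remain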